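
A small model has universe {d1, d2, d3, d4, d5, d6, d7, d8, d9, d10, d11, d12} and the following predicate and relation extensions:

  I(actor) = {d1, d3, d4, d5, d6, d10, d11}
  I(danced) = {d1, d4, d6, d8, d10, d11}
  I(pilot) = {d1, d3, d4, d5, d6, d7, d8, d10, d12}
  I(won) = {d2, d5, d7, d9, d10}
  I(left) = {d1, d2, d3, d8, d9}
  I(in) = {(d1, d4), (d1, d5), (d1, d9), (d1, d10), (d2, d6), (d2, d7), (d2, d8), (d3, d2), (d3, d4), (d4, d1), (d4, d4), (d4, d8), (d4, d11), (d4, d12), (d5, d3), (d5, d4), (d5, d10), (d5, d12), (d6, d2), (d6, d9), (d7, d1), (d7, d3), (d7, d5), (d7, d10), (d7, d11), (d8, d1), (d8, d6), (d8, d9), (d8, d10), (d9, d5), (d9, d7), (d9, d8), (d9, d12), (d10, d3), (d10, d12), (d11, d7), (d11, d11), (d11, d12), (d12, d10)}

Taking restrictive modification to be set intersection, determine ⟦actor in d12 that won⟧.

⟦in d12⟧ = {x : ⟨x, d12⟩ ∈ ⟦in⟧} = {d4, d5, d9, d10, d11}
⟦that won⟧ = ⟦won⟧ = {d2, d5, d7, d9, d10}
⟦actor⟧ = {d1, d3, d4, d5, d6, d10, d11}
… ∩ ⟦in d12⟧ = {d1, d3, d4, d5, d6, d10, d11} ∩ {d4, d5, d9, d10, d11} = {d4, d5, d10, d11}
… ∩ ⟦that won⟧ = {d4, d5, d10, d11} ∩ {d2, d5, d7, d9, d10} = {d5, d10}
So ⟦actor in d12 that won⟧ = {d5, d10}.

{d5, d10}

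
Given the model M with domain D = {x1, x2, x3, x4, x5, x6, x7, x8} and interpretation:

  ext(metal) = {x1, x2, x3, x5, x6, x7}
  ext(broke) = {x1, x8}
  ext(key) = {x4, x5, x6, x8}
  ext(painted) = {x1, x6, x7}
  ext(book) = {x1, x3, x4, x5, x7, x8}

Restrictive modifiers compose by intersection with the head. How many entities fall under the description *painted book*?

⟦book⟧ = {x1, x3, x4, x5, x7, x8}
… ∩ ⟦painted⟧ = {x1, x3, x4, x5, x7, x8} ∩ {x1, x6, x7} = {x1, x7}
⟦painted book⟧ = {x1, x7}, so the cardinality is 2.

2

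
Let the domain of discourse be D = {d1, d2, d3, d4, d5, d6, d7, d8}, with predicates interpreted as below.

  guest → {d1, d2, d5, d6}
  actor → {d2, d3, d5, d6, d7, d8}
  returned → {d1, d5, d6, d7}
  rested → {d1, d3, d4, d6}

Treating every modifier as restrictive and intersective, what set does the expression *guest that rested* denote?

{d1, d6}

⟦that rested⟧ = ⟦rested⟧ = {d1, d3, d4, d6}
⟦guest⟧ = {d1, d2, d5, d6}
… ∩ ⟦that rested⟧ = {d1, d2, d5, d6} ∩ {d1, d3, d4, d6} = {d1, d6}
So ⟦guest that rested⟧ = {d1, d6}.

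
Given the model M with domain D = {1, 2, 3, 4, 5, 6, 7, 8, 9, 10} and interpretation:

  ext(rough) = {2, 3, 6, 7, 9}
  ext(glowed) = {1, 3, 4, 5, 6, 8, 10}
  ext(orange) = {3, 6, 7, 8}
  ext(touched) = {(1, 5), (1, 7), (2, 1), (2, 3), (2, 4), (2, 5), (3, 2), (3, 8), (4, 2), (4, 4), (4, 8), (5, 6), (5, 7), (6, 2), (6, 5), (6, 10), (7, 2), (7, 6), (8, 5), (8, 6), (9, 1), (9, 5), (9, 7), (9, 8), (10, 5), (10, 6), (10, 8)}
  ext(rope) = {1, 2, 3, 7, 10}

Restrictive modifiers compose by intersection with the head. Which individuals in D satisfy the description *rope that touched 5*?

{1, 2, 10}

⟦that touched 5⟧ = {x : ⟨x, 5⟩ ∈ ⟦touched⟧} = {1, 2, 6, 8, 9, 10}
⟦rope⟧ = {1, 2, 3, 7, 10}
… ∩ ⟦that touched 5⟧ = {1, 2, 3, 7, 10} ∩ {1, 2, 6, 8, 9, 10} = {1, 2, 10}
So ⟦rope that touched 5⟧ = {1, 2, 10}.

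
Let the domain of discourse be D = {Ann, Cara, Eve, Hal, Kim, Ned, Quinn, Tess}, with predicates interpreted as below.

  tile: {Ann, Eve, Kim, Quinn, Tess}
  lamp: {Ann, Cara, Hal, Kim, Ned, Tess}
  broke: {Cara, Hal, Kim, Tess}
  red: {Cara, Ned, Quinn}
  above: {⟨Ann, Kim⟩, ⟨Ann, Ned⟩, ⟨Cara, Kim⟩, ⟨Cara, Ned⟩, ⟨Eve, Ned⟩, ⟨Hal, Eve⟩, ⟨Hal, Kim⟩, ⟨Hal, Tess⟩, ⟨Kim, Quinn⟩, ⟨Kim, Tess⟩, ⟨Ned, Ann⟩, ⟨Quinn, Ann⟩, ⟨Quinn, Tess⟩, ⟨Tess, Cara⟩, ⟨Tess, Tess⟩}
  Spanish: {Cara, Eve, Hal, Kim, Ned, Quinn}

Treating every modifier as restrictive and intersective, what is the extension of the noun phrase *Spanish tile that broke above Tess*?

{Kim}

⟦that broke⟧ = ⟦broke⟧ = {Cara, Hal, Kim, Tess}
⟦above Tess⟧ = {x : ⟨x, Tess⟩ ∈ ⟦above⟧} = {Hal, Kim, Quinn, Tess}
⟦tile⟧ = {Ann, Eve, Kim, Quinn, Tess}
… ∩ ⟦that broke⟧ = {Ann, Eve, Kim, Quinn, Tess} ∩ {Cara, Hal, Kim, Tess} = {Kim, Tess}
… ∩ ⟦above Tess⟧ = {Kim, Tess} ∩ {Hal, Kim, Quinn, Tess} = {Kim, Tess}
… ∩ ⟦Spanish⟧ = {Kim, Tess} ∩ {Cara, Eve, Hal, Kim, Ned, Quinn} = {Kim}
So ⟦Spanish tile that broke above Tess⟧ = {Kim}.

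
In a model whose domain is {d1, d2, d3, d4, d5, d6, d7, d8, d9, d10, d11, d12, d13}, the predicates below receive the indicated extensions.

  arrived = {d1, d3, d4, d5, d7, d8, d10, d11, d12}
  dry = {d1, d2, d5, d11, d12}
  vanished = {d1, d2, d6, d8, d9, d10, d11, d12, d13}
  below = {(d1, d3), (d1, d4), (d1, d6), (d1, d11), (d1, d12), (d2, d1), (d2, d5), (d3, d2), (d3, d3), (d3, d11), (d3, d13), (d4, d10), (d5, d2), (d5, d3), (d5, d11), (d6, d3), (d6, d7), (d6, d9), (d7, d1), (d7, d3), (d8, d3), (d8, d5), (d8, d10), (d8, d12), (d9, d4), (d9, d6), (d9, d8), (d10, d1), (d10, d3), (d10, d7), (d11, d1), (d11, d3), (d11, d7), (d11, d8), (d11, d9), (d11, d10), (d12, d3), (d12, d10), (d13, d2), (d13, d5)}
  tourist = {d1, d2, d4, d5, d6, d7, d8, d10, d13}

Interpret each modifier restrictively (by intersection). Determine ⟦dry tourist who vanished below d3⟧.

{d1}

⟦who vanished⟧ = ⟦vanished⟧ = {d1, d2, d6, d8, d9, d10, d11, d12, d13}
⟦below d3⟧ = {x : ⟨x, d3⟩ ∈ ⟦below⟧} = {d1, d3, d5, d6, d7, d8, d10, d11, d12}
⟦tourist⟧ = {d1, d2, d4, d5, d6, d7, d8, d10, d13}
… ∩ ⟦who vanished⟧ = {d1, d2, d4, d5, d6, d7, d8, d10, d13} ∩ {d1, d2, d6, d8, d9, d10, d11, d12, d13} = {d1, d2, d6, d8, d10, d13}
… ∩ ⟦below d3⟧ = {d1, d2, d6, d8, d10, d13} ∩ {d1, d3, d5, d6, d7, d8, d10, d11, d12} = {d1, d6, d8, d10}
… ∩ ⟦dry⟧ = {d1, d6, d8, d10} ∩ {d1, d2, d5, d11, d12} = {d1}
So ⟦dry tourist who vanished below d3⟧ = {d1}.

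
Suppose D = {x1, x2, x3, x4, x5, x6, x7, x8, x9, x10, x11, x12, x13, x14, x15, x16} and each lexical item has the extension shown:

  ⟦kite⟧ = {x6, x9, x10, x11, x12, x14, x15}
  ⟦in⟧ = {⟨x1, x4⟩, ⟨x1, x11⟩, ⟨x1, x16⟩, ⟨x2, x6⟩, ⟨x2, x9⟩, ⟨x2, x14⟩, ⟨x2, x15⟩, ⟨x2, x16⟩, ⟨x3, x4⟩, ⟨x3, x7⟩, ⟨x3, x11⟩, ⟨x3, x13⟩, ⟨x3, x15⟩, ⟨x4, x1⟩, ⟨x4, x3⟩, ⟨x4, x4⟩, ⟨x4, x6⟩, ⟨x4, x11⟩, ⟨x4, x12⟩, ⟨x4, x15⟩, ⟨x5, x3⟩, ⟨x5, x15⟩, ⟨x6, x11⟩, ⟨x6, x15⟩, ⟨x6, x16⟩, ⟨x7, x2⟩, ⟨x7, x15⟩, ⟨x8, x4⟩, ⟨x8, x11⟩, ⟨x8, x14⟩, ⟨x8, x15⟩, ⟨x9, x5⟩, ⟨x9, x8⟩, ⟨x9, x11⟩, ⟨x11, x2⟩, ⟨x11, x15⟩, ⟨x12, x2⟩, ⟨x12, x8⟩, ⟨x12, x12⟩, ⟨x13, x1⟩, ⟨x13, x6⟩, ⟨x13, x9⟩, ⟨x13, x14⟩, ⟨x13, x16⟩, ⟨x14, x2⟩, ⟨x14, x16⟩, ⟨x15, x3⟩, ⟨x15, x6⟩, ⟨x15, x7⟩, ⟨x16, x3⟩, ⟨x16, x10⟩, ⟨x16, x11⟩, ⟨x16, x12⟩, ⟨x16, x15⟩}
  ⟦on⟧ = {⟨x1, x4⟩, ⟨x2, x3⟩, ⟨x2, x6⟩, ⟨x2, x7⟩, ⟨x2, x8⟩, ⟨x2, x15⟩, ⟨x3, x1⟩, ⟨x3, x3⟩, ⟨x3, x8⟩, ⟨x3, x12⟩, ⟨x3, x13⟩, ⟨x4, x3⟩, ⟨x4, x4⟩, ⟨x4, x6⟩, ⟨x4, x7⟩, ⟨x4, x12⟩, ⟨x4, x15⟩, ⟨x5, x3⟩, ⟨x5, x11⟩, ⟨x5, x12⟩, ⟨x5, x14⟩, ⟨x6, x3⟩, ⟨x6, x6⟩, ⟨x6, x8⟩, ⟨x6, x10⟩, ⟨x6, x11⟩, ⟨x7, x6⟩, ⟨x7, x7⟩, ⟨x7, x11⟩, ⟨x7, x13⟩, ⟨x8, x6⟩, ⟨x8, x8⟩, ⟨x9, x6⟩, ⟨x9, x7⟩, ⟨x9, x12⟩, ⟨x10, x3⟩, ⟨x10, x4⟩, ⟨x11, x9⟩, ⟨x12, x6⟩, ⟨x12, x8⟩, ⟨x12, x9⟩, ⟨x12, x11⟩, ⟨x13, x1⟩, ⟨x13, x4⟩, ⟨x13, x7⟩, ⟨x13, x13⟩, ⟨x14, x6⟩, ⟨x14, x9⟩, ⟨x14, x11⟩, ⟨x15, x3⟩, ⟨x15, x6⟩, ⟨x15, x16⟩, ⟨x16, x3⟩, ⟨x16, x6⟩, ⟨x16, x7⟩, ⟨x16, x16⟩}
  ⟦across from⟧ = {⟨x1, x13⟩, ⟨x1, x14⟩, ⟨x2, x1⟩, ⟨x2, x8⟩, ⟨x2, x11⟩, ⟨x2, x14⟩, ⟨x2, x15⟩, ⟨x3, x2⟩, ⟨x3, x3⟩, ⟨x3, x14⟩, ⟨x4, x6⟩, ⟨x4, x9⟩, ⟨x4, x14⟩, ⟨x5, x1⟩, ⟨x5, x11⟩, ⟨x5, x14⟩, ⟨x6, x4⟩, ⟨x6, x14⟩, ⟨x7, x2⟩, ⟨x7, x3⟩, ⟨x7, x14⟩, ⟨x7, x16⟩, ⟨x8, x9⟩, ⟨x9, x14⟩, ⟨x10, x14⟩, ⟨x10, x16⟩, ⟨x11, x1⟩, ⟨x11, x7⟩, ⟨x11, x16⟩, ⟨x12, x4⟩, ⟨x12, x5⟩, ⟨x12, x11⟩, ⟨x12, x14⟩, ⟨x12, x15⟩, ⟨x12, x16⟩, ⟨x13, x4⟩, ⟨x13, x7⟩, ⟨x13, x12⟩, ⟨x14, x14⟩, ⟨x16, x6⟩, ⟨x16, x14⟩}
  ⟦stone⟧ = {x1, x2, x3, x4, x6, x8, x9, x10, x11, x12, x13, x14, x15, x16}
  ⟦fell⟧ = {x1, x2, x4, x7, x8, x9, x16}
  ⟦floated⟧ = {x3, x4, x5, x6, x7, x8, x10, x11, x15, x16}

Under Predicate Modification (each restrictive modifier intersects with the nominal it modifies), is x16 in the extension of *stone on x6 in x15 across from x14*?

⟦on x6⟧ = {x : ⟨x, x6⟩ ∈ ⟦on⟧} = {x2, x4, x6, x7, x8, x9, x12, x14, x15, x16}
⟦in x15⟧ = {x : ⟨x, x15⟩ ∈ ⟦in⟧} = {x2, x3, x4, x5, x6, x7, x8, x11, x16}
⟦across from x14⟧ = {x : ⟨x, x14⟩ ∈ ⟦across from⟧} = {x1, x2, x3, x4, x5, x6, x7, x9, x10, x12, x14, x16}
⟦stone⟧ = {x1, x2, x3, x4, x6, x8, x9, x10, x11, x12, x13, x14, x15, x16}
… ∩ ⟦on x6⟧ = {x1, x2, x3, x4, x6, x8, x9, x10, x11, x12, x13, x14, x15, x16} ∩ {x2, x4, x6, x7, x8, x9, x12, x14, x15, x16} = {x2, x4, x6, x8, x9, x12, x14, x15, x16}
… ∩ ⟦in x15⟧ = {x2, x4, x6, x8, x9, x12, x14, x15, x16} ∩ {x2, x3, x4, x5, x6, x7, x8, x11, x16} = {x2, x4, x6, x8, x16}
… ∩ ⟦across from x14⟧ = {x2, x4, x6, x8, x16} ∩ {x1, x2, x3, x4, x5, x6, x7, x9, x10, x12, x14, x16} = {x2, x4, x6, x16}
⟦stone on x6 in x15 across from x14⟧ = {x2, x4, x6, x16}; x16 ∈ this set.

yes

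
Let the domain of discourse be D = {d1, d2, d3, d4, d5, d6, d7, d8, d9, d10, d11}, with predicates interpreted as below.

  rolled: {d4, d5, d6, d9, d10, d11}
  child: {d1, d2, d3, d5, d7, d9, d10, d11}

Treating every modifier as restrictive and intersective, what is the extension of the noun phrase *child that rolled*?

⟦that rolled⟧ = ⟦rolled⟧ = {d4, d5, d6, d9, d10, d11}
⟦child⟧ = {d1, d2, d3, d5, d7, d9, d10, d11}
… ∩ ⟦that rolled⟧ = {d1, d2, d3, d5, d7, d9, d10, d11} ∩ {d4, d5, d6, d9, d10, d11} = {d5, d9, d10, d11}
So ⟦child that rolled⟧ = {d5, d9, d10, d11}.

{d5, d9, d10, d11}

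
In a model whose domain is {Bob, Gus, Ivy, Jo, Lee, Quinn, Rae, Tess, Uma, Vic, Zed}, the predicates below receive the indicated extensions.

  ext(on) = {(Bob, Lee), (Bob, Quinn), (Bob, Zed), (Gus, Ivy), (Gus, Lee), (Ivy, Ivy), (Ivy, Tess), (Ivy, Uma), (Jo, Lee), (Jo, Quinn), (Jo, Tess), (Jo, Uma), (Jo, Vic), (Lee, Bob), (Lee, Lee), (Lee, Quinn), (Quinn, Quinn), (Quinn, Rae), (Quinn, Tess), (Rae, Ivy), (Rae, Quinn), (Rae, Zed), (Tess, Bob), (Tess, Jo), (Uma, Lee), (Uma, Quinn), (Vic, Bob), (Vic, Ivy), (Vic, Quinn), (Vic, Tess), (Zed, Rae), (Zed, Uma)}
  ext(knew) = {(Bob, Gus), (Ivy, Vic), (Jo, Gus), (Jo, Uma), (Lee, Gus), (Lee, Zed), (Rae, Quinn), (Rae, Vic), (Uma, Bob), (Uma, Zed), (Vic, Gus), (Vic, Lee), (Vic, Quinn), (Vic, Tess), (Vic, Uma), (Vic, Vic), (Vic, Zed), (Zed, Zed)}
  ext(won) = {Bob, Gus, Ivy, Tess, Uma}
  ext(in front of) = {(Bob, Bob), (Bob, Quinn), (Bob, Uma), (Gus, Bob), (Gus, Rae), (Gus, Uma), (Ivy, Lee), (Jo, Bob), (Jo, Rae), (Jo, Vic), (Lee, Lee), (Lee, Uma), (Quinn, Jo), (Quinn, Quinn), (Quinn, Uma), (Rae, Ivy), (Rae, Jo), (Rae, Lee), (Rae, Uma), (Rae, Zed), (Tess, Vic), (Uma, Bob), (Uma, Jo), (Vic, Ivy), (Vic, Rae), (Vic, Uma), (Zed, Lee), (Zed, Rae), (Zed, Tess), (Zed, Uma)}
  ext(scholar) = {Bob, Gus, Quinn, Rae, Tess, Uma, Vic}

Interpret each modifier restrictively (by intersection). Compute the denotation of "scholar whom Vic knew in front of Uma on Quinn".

{Quinn, Vic}

⟦whom Vic knew⟧ = {x : ⟨Vic, x⟩ ∈ ⟦knew⟧} = {Gus, Lee, Quinn, Tess, Uma, Vic, Zed}
⟦in front of Uma⟧ = {x : ⟨x, Uma⟩ ∈ ⟦in front of⟧} = {Bob, Gus, Lee, Quinn, Rae, Vic, Zed}
⟦on Quinn⟧ = {x : ⟨x, Quinn⟩ ∈ ⟦on⟧} = {Bob, Jo, Lee, Quinn, Rae, Uma, Vic}
⟦scholar⟧ = {Bob, Gus, Quinn, Rae, Tess, Uma, Vic}
… ∩ ⟦whom Vic knew⟧ = {Bob, Gus, Quinn, Rae, Tess, Uma, Vic} ∩ {Gus, Lee, Quinn, Tess, Uma, Vic, Zed} = {Gus, Quinn, Tess, Uma, Vic}
… ∩ ⟦in front of Uma⟧ = {Gus, Quinn, Tess, Uma, Vic} ∩ {Bob, Gus, Lee, Quinn, Rae, Vic, Zed} = {Gus, Quinn, Vic}
… ∩ ⟦on Quinn⟧ = {Gus, Quinn, Vic} ∩ {Bob, Jo, Lee, Quinn, Rae, Uma, Vic} = {Quinn, Vic}
So ⟦scholar whom Vic knew in front of Uma on Quinn⟧ = {Quinn, Vic}.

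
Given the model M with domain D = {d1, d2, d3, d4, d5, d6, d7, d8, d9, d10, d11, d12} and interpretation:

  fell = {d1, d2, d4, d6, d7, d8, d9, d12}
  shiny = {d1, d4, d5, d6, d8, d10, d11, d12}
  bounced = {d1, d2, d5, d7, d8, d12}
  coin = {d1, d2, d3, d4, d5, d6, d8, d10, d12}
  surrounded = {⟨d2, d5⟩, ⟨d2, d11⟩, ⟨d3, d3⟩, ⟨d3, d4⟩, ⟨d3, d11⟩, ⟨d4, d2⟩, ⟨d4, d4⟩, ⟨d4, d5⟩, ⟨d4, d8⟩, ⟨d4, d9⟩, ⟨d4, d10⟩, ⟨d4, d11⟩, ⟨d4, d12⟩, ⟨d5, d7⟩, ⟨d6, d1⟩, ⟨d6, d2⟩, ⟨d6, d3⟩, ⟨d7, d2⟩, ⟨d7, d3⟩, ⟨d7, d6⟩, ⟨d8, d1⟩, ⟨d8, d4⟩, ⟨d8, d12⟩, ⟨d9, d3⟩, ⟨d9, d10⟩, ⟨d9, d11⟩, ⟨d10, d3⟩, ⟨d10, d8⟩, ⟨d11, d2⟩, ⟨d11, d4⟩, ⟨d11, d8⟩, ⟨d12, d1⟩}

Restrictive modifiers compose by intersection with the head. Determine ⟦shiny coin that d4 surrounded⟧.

{d4, d5, d8, d10, d12}

⟦that d4 surrounded⟧ = {x : ⟨d4, x⟩ ∈ ⟦surrounded⟧} = {d2, d4, d5, d8, d9, d10, d11, d12}
⟦coin⟧ = {d1, d2, d3, d4, d5, d6, d8, d10, d12}
… ∩ ⟦that d4 surrounded⟧ = {d1, d2, d3, d4, d5, d6, d8, d10, d12} ∩ {d2, d4, d5, d8, d9, d10, d11, d12} = {d2, d4, d5, d8, d10, d12}
… ∩ ⟦shiny⟧ = {d2, d4, d5, d8, d10, d12} ∩ {d1, d4, d5, d6, d8, d10, d11, d12} = {d4, d5, d8, d10, d12}
So ⟦shiny coin that d4 surrounded⟧ = {d4, d5, d8, d10, d12}.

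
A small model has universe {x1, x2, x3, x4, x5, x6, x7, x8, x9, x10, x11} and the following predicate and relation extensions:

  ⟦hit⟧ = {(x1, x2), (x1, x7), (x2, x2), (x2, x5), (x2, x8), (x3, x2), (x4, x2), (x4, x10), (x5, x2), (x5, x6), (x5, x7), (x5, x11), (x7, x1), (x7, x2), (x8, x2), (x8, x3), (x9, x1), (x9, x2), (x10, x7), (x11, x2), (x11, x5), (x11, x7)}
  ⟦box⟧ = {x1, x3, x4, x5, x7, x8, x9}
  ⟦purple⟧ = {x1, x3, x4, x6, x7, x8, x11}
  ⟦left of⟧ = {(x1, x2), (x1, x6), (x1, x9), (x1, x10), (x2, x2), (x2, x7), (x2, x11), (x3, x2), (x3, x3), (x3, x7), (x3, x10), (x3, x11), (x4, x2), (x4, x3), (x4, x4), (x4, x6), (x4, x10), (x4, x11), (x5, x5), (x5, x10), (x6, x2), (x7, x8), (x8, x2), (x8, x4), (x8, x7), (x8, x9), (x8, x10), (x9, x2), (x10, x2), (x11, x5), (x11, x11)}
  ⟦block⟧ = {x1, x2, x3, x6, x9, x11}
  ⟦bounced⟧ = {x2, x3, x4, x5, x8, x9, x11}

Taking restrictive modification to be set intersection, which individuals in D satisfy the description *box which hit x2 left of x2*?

⟦which hit x2⟧ = {x : ⟨x, x2⟩ ∈ ⟦hit⟧} = {x1, x2, x3, x4, x5, x7, x8, x9, x11}
⟦left of x2⟧ = {x : ⟨x, x2⟩ ∈ ⟦left of⟧} = {x1, x2, x3, x4, x6, x8, x9, x10}
⟦box⟧ = {x1, x3, x4, x5, x7, x8, x9}
… ∩ ⟦which hit x2⟧ = {x1, x3, x4, x5, x7, x8, x9} ∩ {x1, x2, x3, x4, x5, x7, x8, x9, x11} = {x1, x3, x4, x5, x7, x8, x9}
… ∩ ⟦left of x2⟧ = {x1, x3, x4, x5, x7, x8, x9} ∩ {x1, x2, x3, x4, x6, x8, x9, x10} = {x1, x3, x4, x8, x9}
So ⟦box which hit x2 left of x2⟧ = {x1, x3, x4, x8, x9}.

{x1, x3, x4, x8, x9}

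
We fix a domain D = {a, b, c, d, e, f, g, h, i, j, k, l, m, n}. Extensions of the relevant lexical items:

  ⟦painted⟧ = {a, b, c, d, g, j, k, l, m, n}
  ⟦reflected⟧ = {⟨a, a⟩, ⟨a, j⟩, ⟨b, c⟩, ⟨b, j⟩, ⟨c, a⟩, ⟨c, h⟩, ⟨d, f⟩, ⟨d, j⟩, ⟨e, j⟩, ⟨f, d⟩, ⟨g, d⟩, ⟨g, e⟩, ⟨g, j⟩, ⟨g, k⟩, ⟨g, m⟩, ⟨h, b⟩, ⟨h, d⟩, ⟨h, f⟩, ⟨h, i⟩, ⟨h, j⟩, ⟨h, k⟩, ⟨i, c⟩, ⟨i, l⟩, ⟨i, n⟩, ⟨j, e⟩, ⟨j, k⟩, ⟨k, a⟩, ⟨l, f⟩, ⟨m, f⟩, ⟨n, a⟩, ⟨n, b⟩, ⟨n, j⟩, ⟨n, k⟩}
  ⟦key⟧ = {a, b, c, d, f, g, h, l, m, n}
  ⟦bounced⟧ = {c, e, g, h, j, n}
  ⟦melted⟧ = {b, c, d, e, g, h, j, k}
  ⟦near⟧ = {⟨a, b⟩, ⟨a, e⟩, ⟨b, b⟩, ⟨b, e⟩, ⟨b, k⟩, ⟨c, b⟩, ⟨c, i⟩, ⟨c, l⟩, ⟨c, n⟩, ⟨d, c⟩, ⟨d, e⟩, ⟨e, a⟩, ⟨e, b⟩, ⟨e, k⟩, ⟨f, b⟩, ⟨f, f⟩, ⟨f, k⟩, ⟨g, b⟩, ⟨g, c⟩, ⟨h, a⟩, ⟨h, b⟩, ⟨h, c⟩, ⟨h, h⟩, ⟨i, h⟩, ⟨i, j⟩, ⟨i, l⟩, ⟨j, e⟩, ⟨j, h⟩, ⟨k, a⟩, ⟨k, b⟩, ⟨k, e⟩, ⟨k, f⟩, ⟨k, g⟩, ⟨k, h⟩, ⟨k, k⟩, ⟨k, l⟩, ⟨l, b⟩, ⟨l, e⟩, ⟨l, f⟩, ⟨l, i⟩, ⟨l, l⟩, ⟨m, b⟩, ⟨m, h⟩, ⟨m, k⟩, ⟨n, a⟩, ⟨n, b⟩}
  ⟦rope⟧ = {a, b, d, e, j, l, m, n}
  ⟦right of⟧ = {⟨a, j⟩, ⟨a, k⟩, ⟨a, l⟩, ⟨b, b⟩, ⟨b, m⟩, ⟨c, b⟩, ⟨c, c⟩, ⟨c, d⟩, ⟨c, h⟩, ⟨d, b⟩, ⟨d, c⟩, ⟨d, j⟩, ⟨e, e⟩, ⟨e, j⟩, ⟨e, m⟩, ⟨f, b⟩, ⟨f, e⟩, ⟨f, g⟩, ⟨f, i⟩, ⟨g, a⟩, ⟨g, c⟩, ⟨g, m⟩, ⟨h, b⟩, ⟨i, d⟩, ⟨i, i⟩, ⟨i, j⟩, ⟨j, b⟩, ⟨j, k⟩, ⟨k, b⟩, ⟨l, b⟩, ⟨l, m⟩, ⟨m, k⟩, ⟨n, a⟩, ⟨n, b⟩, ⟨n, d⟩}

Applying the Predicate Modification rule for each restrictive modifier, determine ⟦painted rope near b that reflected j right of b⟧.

⟦near b⟧ = {x : ⟨x, b⟩ ∈ ⟦near⟧} = {a, b, c, e, f, g, h, k, l, m, n}
⟦that reflected j⟧ = {x : ⟨x, j⟩ ∈ ⟦reflected⟧} = {a, b, d, e, g, h, n}
⟦right of b⟧ = {x : ⟨x, b⟩ ∈ ⟦right of⟧} = {b, c, d, f, h, j, k, l, n}
⟦rope⟧ = {a, b, d, e, j, l, m, n}
… ∩ ⟦near b⟧ = {a, b, d, e, j, l, m, n} ∩ {a, b, c, e, f, g, h, k, l, m, n} = {a, b, e, l, m, n}
… ∩ ⟦that reflected j⟧ = {a, b, e, l, m, n} ∩ {a, b, d, e, g, h, n} = {a, b, e, n}
… ∩ ⟦right of b⟧ = {a, b, e, n} ∩ {b, c, d, f, h, j, k, l, n} = {b, n}
… ∩ ⟦painted⟧ = {b, n} ∩ {a, b, c, d, g, j, k, l, m, n} = {b, n}
So ⟦painted rope near b that reflected j right of b⟧ = {b, n}.

{b, n}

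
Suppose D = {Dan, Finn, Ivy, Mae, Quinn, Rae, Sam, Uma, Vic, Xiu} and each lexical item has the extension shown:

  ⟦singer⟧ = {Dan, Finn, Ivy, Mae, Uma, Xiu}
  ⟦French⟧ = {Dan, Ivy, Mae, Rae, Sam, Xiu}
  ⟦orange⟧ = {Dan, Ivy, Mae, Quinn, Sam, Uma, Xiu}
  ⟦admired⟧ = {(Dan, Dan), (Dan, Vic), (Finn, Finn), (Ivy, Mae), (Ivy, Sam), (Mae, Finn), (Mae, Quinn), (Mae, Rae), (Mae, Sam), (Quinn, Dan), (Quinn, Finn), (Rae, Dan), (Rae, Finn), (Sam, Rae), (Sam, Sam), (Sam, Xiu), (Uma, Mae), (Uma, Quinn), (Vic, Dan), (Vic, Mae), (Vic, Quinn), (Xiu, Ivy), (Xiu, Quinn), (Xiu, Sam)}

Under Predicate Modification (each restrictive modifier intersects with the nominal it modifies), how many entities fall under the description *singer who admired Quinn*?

⟦who admired Quinn⟧ = {x : ⟨x, Quinn⟩ ∈ ⟦admired⟧} = {Mae, Uma, Vic, Xiu}
⟦singer⟧ = {Dan, Finn, Ivy, Mae, Uma, Xiu}
… ∩ ⟦who admired Quinn⟧ = {Dan, Finn, Ivy, Mae, Uma, Xiu} ∩ {Mae, Uma, Vic, Xiu} = {Mae, Uma, Xiu}
⟦singer who admired Quinn⟧ = {Mae, Uma, Xiu}, so the cardinality is 3.

3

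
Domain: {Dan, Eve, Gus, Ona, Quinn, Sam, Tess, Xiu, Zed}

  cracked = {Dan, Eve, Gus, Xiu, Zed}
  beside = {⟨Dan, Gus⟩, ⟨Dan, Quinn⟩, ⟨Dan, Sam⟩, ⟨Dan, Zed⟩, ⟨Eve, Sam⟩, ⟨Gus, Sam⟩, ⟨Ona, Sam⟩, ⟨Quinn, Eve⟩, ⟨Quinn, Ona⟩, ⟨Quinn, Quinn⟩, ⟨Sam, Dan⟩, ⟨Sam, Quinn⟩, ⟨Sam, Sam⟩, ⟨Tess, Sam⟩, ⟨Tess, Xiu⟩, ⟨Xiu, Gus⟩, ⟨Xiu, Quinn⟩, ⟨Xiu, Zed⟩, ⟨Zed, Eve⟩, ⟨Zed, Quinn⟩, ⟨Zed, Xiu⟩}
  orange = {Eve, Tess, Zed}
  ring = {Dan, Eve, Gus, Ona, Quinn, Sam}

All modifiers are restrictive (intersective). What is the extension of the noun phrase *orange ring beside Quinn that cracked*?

{ }

⟦beside Quinn⟧ = {x : ⟨x, Quinn⟩ ∈ ⟦beside⟧} = {Dan, Quinn, Sam, Xiu, Zed}
⟦that cracked⟧ = ⟦cracked⟧ = {Dan, Eve, Gus, Xiu, Zed}
⟦ring⟧ = {Dan, Eve, Gus, Ona, Quinn, Sam}
… ∩ ⟦beside Quinn⟧ = {Dan, Eve, Gus, Ona, Quinn, Sam} ∩ {Dan, Quinn, Sam, Xiu, Zed} = {Dan, Quinn, Sam}
… ∩ ⟦that cracked⟧ = {Dan, Quinn, Sam} ∩ {Dan, Eve, Gus, Xiu, Zed} = {Dan}
… ∩ ⟦orange⟧ = {Dan} ∩ {Eve, Tess, Zed} = ∅
So ⟦orange ring beside Quinn that cracked⟧ = { }.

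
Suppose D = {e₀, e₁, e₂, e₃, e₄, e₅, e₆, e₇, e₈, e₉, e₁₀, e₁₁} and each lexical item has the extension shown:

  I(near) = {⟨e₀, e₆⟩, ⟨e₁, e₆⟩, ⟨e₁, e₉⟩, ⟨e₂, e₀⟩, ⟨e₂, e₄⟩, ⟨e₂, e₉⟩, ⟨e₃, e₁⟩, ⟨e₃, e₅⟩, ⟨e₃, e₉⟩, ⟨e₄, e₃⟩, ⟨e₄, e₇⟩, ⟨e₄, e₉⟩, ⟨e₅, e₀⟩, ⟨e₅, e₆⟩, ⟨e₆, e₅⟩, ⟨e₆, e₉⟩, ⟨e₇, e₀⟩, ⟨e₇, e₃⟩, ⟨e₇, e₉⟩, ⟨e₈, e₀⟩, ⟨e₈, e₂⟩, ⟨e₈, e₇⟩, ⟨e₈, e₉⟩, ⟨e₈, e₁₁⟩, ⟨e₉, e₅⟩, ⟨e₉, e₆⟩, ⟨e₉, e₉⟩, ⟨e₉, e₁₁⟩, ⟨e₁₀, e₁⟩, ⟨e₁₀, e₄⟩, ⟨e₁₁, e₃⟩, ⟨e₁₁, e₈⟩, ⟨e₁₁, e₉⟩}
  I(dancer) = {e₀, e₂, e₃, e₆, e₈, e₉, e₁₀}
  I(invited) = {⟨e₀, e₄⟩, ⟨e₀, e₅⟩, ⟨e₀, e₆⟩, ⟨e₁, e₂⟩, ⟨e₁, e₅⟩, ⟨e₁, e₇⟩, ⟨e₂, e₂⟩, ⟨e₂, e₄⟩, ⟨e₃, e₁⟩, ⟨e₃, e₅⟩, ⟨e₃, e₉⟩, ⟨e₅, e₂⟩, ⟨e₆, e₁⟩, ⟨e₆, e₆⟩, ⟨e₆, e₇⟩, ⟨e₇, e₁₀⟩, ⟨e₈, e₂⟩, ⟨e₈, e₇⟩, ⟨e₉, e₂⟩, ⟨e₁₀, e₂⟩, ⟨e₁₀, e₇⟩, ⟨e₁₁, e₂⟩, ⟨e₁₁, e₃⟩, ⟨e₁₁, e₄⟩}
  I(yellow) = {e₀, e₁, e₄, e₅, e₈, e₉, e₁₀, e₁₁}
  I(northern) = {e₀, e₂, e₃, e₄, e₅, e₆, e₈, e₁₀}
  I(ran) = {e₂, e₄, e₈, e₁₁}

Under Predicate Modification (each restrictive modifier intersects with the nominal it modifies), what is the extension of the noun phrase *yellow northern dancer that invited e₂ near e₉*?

{e₈}

⟦that invited e₂⟧ = {x : ⟨x, e₂⟩ ∈ ⟦invited⟧} = {e₁, e₂, e₅, e₈, e₉, e₁₀, e₁₁}
⟦near e₉⟧ = {x : ⟨x, e₉⟩ ∈ ⟦near⟧} = {e₁, e₂, e₃, e₄, e₆, e₇, e₈, e₉, e₁₁}
⟦dancer⟧ = {e₀, e₂, e₃, e₆, e₈, e₉, e₁₀}
… ∩ ⟦that invited e₂⟧ = {e₀, e₂, e₃, e₆, e₈, e₉, e₁₀} ∩ {e₁, e₂, e₅, e₈, e₉, e₁₀, e₁₁} = {e₂, e₈, e₉, e₁₀}
… ∩ ⟦near e₉⟧ = {e₂, e₈, e₉, e₁₀} ∩ {e₁, e₂, e₃, e₄, e₆, e₇, e₈, e₉, e₁₁} = {e₂, e₈, e₉}
… ∩ ⟦yellow⟧ = {e₂, e₈, e₉} ∩ {e₀, e₁, e₄, e₅, e₈, e₉, e₁₀, e₁₁} = {e₈, e₉}
… ∩ ⟦northern⟧ = {e₈, e₉} ∩ {e₀, e₂, e₃, e₄, e₅, e₆, e₈, e₁₀} = {e₈}
So ⟦yellow northern dancer that invited e₂ near e₉⟧ = {e₈}.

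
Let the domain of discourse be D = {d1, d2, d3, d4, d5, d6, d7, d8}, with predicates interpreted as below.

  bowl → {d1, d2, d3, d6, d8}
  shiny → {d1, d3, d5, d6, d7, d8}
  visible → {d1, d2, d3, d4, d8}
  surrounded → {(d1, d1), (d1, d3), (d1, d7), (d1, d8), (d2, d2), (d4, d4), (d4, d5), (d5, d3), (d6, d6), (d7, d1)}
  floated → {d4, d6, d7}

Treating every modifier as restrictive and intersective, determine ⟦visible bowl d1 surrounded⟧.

⟦d1 surrounded⟧ = {x : ⟨d1, x⟩ ∈ ⟦surrounded⟧} = {d1, d3, d7, d8}
⟦bowl⟧ = {d1, d2, d3, d6, d8}
… ∩ ⟦d1 surrounded⟧ = {d1, d2, d3, d6, d8} ∩ {d1, d3, d7, d8} = {d1, d3, d8}
… ∩ ⟦visible⟧ = {d1, d3, d8} ∩ {d1, d2, d3, d4, d8} = {d1, d3, d8}
So ⟦visible bowl d1 surrounded⟧ = {d1, d3, d8}.

{d1, d3, d8}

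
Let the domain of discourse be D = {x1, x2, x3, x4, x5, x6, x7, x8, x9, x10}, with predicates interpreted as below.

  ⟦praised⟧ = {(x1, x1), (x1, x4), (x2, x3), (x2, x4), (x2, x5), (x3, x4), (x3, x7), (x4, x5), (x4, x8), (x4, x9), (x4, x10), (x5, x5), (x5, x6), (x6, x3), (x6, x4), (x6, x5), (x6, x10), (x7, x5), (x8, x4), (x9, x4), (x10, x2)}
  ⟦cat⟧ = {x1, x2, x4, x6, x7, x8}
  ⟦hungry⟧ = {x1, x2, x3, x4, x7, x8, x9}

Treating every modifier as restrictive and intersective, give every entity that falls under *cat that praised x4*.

⟦that praised x4⟧ = {x : ⟨x, x4⟩ ∈ ⟦praised⟧} = {x1, x2, x3, x6, x8, x9}
⟦cat⟧ = {x1, x2, x4, x6, x7, x8}
… ∩ ⟦that praised x4⟧ = {x1, x2, x4, x6, x7, x8} ∩ {x1, x2, x3, x6, x8, x9} = {x1, x2, x6, x8}
So ⟦cat that praised x4⟧ = {x1, x2, x6, x8}.

{x1, x2, x6, x8}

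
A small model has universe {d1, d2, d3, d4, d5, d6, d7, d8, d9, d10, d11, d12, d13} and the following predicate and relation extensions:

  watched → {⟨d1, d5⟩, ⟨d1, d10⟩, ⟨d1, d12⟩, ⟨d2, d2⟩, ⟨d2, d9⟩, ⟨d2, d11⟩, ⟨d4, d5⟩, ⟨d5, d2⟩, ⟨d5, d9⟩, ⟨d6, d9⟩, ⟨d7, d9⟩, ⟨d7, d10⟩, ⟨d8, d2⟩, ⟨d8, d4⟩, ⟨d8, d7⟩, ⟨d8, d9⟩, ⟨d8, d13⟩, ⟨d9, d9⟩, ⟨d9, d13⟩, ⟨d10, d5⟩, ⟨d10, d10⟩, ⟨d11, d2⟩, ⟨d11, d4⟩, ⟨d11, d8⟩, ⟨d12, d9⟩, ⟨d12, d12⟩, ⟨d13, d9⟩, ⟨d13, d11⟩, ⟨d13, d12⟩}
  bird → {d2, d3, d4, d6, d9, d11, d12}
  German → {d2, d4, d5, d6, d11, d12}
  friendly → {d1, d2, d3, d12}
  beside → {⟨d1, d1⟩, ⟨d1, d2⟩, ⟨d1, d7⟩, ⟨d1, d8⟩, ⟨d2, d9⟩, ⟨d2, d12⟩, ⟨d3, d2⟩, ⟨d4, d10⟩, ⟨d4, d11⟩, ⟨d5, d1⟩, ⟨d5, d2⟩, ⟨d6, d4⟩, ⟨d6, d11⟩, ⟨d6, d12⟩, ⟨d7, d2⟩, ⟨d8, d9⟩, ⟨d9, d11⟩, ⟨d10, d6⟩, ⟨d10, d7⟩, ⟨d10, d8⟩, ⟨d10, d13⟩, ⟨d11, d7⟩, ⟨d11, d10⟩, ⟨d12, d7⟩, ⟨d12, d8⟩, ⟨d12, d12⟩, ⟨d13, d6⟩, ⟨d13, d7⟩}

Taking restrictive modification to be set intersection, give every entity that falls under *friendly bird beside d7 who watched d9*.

⟦beside d7⟧ = {x : ⟨x, d7⟩ ∈ ⟦beside⟧} = {d1, d10, d11, d12, d13}
⟦who watched d9⟧ = {x : ⟨x, d9⟩ ∈ ⟦watched⟧} = {d2, d5, d6, d7, d8, d9, d12, d13}
⟦bird⟧ = {d2, d3, d4, d6, d9, d11, d12}
… ∩ ⟦beside d7⟧ = {d2, d3, d4, d6, d9, d11, d12} ∩ {d1, d10, d11, d12, d13} = {d11, d12}
… ∩ ⟦who watched d9⟧ = {d11, d12} ∩ {d2, d5, d6, d7, d8, d9, d12, d13} = {d12}
… ∩ ⟦friendly⟧ = {d12} ∩ {d1, d2, d3, d12} = {d12}
So ⟦friendly bird beside d7 who watched d9⟧ = {d12}.

{d12}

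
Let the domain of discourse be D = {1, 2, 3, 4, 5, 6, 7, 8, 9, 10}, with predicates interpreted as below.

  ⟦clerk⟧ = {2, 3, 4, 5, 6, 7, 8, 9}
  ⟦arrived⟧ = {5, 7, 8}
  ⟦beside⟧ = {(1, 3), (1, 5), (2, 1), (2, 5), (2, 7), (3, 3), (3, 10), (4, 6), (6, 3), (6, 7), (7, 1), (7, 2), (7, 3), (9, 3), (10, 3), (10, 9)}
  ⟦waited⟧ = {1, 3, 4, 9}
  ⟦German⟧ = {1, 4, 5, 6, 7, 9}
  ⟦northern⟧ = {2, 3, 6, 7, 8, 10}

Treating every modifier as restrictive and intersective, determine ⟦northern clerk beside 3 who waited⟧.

⟦beside 3⟧ = {x : ⟨x, 3⟩ ∈ ⟦beside⟧} = {1, 3, 6, 7, 9, 10}
⟦who waited⟧ = ⟦waited⟧ = {1, 3, 4, 9}
⟦clerk⟧ = {2, 3, 4, 5, 6, 7, 8, 9}
… ∩ ⟦beside 3⟧ = {2, 3, 4, 5, 6, 7, 8, 9} ∩ {1, 3, 6, 7, 9, 10} = {3, 6, 7, 9}
… ∩ ⟦who waited⟧ = {3, 6, 7, 9} ∩ {1, 3, 4, 9} = {3, 9}
… ∩ ⟦northern⟧ = {3, 9} ∩ {2, 3, 6, 7, 8, 10} = {3}
So ⟦northern clerk beside 3 who waited⟧ = {3}.

{3}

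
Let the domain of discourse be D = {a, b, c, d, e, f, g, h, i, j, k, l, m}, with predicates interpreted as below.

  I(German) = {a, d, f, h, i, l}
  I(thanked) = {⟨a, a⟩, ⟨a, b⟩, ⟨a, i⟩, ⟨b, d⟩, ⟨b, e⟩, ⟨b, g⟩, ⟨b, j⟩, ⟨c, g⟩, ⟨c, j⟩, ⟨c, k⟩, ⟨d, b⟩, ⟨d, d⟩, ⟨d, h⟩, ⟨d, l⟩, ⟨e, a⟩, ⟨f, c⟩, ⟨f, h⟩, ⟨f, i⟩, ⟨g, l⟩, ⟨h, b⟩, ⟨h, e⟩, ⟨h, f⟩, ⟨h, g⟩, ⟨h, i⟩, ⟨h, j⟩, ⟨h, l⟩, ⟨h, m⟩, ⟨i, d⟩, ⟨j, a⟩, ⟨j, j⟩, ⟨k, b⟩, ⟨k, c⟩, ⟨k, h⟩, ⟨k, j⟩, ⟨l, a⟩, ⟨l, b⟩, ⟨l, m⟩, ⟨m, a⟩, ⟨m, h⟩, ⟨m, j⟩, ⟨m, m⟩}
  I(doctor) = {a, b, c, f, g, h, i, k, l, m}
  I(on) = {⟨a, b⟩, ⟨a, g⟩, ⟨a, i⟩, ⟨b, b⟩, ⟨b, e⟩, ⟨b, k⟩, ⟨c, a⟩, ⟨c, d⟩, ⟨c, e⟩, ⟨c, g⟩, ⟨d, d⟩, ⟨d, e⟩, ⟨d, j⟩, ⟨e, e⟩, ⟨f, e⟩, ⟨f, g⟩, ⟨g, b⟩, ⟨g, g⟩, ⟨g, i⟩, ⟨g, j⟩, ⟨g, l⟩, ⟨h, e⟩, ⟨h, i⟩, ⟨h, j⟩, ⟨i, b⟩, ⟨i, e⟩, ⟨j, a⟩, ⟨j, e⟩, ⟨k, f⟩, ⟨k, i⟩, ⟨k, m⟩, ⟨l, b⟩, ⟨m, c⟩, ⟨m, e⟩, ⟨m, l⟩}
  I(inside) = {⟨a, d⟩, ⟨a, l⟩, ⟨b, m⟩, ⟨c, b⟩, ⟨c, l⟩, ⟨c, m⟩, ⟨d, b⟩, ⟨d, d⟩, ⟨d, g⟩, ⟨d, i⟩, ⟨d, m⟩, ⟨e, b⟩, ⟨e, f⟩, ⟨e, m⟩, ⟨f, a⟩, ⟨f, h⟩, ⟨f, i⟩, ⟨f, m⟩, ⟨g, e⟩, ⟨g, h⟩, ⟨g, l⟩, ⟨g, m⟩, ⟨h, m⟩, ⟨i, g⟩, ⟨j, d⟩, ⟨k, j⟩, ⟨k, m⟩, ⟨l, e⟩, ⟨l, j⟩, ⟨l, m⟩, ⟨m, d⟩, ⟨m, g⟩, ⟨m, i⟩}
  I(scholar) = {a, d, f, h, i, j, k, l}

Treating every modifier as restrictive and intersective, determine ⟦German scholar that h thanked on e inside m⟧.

⟦that h thanked⟧ = {x : ⟨h, x⟩ ∈ ⟦thanked⟧} = {b, e, f, g, i, j, l, m}
⟦on e⟧ = {x : ⟨x, e⟩ ∈ ⟦on⟧} = {b, c, d, e, f, h, i, j, m}
⟦inside m⟧ = {x : ⟨x, m⟩ ∈ ⟦inside⟧} = {b, c, d, e, f, g, h, k, l}
⟦scholar⟧ = {a, d, f, h, i, j, k, l}
… ∩ ⟦that h thanked⟧ = {a, d, f, h, i, j, k, l} ∩ {b, e, f, g, i, j, l, m} = {f, i, j, l}
… ∩ ⟦on e⟧ = {f, i, j, l} ∩ {b, c, d, e, f, h, i, j, m} = {f, i, j}
… ∩ ⟦inside m⟧ = {f, i, j} ∩ {b, c, d, e, f, g, h, k, l} = {f}
… ∩ ⟦German⟧ = {f} ∩ {a, d, f, h, i, l} = {f}
So ⟦German scholar that h thanked on e inside m⟧ = {f}.

{f}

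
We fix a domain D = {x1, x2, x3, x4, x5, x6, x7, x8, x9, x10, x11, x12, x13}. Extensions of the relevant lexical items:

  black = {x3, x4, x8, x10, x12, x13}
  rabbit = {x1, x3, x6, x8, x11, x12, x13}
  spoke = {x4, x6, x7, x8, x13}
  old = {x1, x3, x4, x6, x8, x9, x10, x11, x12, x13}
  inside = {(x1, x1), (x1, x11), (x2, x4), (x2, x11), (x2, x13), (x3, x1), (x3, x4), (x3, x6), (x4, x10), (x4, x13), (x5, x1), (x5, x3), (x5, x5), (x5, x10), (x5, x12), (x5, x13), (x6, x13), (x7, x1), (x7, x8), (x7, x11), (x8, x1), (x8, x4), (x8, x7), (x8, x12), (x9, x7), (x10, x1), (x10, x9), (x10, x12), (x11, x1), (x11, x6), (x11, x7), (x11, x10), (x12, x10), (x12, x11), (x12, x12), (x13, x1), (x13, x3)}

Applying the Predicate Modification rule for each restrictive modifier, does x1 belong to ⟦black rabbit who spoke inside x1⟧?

no

⟦who spoke⟧ = ⟦spoke⟧ = {x4, x6, x7, x8, x13}
⟦inside x1⟧ = {x : ⟨x, x1⟩ ∈ ⟦inside⟧} = {x1, x3, x5, x7, x8, x10, x11, x13}
⟦rabbit⟧ = {x1, x3, x6, x8, x11, x12, x13}
… ∩ ⟦who spoke⟧ = {x1, x3, x6, x8, x11, x12, x13} ∩ {x4, x6, x7, x8, x13} = {x6, x8, x13}
… ∩ ⟦inside x1⟧ = {x6, x8, x13} ∩ {x1, x3, x5, x7, x8, x10, x11, x13} = {x8, x13}
… ∩ ⟦black⟧ = {x8, x13} ∩ {x3, x4, x8, x10, x12, x13} = {x8, x13}
⟦black rabbit who spoke inside x1⟧ = {x8, x13}; x1 ∉ this set.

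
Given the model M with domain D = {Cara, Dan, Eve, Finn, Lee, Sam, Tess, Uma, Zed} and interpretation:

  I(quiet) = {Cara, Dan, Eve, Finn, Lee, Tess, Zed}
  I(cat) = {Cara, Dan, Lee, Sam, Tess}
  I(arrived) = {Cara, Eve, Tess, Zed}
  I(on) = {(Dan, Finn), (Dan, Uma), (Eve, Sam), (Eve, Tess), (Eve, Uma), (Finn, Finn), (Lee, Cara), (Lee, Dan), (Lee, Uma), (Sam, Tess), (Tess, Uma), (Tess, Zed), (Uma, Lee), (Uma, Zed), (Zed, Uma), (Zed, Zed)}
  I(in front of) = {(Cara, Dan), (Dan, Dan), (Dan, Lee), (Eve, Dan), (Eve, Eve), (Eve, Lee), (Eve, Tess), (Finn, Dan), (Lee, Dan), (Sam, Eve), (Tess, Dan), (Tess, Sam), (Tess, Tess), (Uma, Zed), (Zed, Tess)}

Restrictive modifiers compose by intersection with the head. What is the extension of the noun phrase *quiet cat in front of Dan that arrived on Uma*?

{Tess}

⟦in front of Dan⟧ = {x : ⟨x, Dan⟩ ∈ ⟦in front of⟧} = {Cara, Dan, Eve, Finn, Lee, Tess}
⟦that arrived⟧ = ⟦arrived⟧ = {Cara, Eve, Tess, Zed}
⟦on Uma⟧ = {x : ⟨x, Uma⟩ ∈ ⟦on⟧} = {Dan, Eve, Lee, Tess, Zed}
⟦cat⟧ = {Cara, Dan, Lee, Sam, Tess}
… ∩ ⟦in front of Dan⟧ = {Cara, Dan, Lee, Sam, Tess} ∩ {Cara, Dan, Eve, Finn, Lee, Tess} = {Cara, Dan, Lee, Tess}
… ∩ ⟦that arrived⟧ = {Cara, Dan, Lee, Tess} ∩ {Cara, Eve, Tess, Zed} = {Cara, Tess}
… ∩ ⟦on Uma⟧ = {Cara, Tess} ∩ {Dan, Eve, Lee, Tess, Zed} = {Tess}
… ∩ ⟦quiet⟧ = {Tess} ∩ {Cara, Dan, Eve, Finn, Lee, Tess, Zed} = {Tess}
So ⟦quiet cat in front of Dan that arrived on Uma⟧ = {Tess}.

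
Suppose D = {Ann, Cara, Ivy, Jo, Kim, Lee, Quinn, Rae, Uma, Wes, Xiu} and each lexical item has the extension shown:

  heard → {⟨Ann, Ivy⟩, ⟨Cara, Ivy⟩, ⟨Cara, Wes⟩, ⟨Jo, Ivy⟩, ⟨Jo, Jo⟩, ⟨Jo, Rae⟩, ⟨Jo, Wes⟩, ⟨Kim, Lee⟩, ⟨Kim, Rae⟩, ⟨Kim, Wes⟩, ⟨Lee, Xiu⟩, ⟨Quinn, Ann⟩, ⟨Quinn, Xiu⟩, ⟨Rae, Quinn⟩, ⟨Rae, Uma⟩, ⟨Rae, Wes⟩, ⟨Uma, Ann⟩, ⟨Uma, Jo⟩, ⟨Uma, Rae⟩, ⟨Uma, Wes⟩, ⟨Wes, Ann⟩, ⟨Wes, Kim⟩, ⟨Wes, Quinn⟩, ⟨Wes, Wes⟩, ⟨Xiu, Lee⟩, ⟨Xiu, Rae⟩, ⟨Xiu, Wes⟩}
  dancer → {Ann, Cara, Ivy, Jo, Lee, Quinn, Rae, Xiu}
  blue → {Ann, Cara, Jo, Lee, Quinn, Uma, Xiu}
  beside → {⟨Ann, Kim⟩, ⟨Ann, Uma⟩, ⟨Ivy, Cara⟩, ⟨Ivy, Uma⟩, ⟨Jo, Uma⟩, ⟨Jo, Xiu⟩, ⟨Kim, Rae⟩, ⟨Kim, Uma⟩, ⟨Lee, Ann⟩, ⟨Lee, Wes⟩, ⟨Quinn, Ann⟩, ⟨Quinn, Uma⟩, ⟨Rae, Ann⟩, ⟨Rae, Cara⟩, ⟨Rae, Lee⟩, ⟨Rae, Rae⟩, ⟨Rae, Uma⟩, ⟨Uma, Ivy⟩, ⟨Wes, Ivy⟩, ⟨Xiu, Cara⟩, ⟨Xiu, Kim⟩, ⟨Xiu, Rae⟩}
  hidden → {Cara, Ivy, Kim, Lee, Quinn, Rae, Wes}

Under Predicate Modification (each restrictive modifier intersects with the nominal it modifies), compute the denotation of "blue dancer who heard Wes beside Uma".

{Jo}

⟦who heard Wes⟧ = {x : ⟨x, Wes⟩ ∈ ⟦heard⟧} = {Cara, Jo, Kim, Rae, Uma, Wes, Xiu}
⟦beside Uma⟧ = {x : ⟨x, Uma⟩ ∈ ⟦beside⟧} = {Ann, Ivy, Jo, Kim, Quinn, Rae}
⟦dancer⟧ = {Ann, Cara, Ivy, Jo, Lee, Quinn, Rae, Xiu}
… ∩ ⟦who heard Wes⟧ = {Ann, Cara, Ivy, Jo, Lee, Quinn, Rae, Xiu} ∩ {Cara, Jo, Kim, Rae, Uma, Wes, Xiu} = {Cara, Jo, Rae, Xiu}
… ∩ ⟦beside Uma⟧ = {Cara, Jo, Rae, Xiu} ∩ {Ann, Ivy, Jo, Kim, Quinn, Rae} = {Jo, Rae}
… ∩ ⟦blue⟧ = {Jo, Rae} ∩ {Ann, Cara, Jo, Lee, Quinn, Uma, Xiu} = {Jo}
So ⟦blue dancer who heard Wes beside Uma⟧ = {Jo}.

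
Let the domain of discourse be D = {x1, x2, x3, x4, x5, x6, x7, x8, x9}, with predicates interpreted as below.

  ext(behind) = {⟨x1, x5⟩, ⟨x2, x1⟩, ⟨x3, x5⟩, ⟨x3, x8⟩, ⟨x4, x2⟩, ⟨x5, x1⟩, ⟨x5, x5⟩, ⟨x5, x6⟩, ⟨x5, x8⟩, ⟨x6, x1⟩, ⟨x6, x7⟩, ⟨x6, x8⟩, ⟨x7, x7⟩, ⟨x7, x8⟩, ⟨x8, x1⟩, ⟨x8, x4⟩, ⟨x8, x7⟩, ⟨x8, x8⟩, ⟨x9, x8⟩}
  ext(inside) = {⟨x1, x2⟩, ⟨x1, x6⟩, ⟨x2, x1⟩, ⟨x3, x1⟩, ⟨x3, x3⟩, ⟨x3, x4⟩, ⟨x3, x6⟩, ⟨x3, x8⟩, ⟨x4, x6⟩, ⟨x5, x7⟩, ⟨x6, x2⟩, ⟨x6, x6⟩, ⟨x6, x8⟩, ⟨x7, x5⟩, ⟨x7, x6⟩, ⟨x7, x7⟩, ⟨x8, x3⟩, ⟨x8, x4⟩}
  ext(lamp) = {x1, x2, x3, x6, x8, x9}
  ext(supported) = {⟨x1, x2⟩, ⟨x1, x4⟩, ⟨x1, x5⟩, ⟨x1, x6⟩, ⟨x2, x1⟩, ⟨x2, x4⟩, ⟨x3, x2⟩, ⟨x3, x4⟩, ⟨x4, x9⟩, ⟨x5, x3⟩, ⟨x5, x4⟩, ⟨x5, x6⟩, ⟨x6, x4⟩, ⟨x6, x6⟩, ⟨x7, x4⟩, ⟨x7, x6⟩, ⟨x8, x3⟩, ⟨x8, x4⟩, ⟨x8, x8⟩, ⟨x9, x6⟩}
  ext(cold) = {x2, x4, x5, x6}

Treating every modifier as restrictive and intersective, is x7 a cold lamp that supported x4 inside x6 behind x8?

no

⟦that supported x4⟧ = {x : ⟨x, x4⟩ ∈ ⟦supported⟧} = {x1, x2, x3, x5, x6, x7, x8}
⟦inside x6⟧ = {x : ⟨x, x6⟩ ∈ ⟦inside⟧} = {x1, x3, x4, x6, x7}
⟦behind x8⟧ = {x : ⟨x, x8⟩ ∈ ⟦behind⟧} = {x3, x5, x6, x7, x8, x9}
⟦lamp⟧ = {x1, x2, x3, x6, x8, x9}
… ∩ ⟦that supported x4⟧ = {x1, x2, x3, x6, x8, x9} ∩ {x1, x2, x3, x5, x6, x7, x8} = {x1, x2, x3, x6, x8}
… ∩ ⟦inside x6⟧ = {x1, x2, x3, x6, x8} ∩ {x1, x3, x4, x6, x7} = {x1, x3, x6}
… ∩ ⟦behind x8⟧ = {x1, x3, x6} ∩ {x3, x5, x6, x7, x8, x9} = {x3, x6}
… ∩ ⟦cold⟧ = {x3, x6} ∩ {x2, x4, x5, x6} = {x6}
⟦cold lamp that supported x4 inside x6 behind x8⟧ = {x6}; x7 ∉ this set.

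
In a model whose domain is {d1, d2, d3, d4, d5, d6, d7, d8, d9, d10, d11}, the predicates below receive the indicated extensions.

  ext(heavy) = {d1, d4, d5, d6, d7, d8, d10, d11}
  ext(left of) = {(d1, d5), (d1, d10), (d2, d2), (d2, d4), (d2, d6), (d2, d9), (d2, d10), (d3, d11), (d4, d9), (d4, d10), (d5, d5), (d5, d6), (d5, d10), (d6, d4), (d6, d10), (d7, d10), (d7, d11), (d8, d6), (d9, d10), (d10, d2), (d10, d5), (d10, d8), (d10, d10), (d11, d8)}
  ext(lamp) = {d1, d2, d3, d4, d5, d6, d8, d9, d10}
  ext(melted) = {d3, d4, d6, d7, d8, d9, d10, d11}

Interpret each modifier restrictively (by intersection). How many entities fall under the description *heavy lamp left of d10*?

5

⟦left of d10⟧ = {x : ⟨x, d10⟩ ∈ ⟦left of⟧} = {d1, d2, d4, d5, d6, d7, d9, d10}
⟦lamp⟧ = {d1, d2, d3, d4, d5, d6, d8, d9, d10}
… ∩ ⟦left of d10⟧ = {d1, d2, d3, d4, d5, d6, d8, d9, d10} ∩ {d1, d2, d4, d5, d6, d7, d9, d10} = {d1, d2, d4, d5, d6, d9, d10}
… ∩ ⟦heavy⟧ = {d1, d2, d4, d5, d6, d9, d10} ∩ {d1, d4, d5, d6, d7, d8, d10, d11} = {d1, d4, d5, d6, d10}
⟦heavy lamp left of d10⟧ = {d1, d4, d5, d6, d10}, so the cardinality is 5.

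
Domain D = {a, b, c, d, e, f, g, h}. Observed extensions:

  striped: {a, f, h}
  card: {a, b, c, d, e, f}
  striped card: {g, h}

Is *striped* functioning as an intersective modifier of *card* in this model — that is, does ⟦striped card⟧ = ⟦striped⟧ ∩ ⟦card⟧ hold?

⟦striped⟧ ∩ ⟦card⟧ = {a, f, h} ∩ {a, b, c, d, e, f} = {a, f}
Observed ⟦striped card⟧ = {g, h}.
These differ, so the modifier is not intersective in this model.

no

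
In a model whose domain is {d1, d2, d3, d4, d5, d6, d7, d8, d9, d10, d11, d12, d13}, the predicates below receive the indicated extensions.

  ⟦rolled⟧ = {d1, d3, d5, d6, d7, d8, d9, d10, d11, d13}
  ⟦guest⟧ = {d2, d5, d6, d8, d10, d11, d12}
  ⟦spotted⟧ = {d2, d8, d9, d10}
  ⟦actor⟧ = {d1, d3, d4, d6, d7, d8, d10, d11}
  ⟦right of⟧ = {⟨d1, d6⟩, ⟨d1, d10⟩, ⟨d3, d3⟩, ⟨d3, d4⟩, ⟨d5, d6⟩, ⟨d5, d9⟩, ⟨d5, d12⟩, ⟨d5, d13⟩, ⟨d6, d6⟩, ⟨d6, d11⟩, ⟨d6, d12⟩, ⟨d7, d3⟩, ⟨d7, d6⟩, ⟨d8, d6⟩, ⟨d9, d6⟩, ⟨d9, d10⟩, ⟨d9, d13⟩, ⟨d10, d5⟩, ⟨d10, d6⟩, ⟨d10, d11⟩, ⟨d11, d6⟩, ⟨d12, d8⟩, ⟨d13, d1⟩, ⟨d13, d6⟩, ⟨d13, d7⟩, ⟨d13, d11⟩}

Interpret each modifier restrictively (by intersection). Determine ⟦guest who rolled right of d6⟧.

{d5, d6, d8, d10, d11}

⟦who rolled⟧ = ⟦rolled⟧ = {d1, d3, d5, d6, d7, d8, d9, d10, d11, d13}
⟦right of d6⟧ = {x : ⟨x, d6⟩ ∈ ⟦right of⟧} = {d1, d5, d6, d7, d8, d9, d10, d11, d13}
⟦guest⟧ = {d2, d5, d6, d8, d10, d11, d12}
… ∩ ⟦who rolled⟧ = {d2, d5, d6, d8, d10, d11, d12} ∩ {d1, d3, d5, d6, d7, d8, d9, d10, d11, d13} = {d5, d6, d8, d10, d11}
… ∩ ⟦right of d6⟧ = {d5, d6, d8, d10, d11} ∩ {d1, d5, d6, d7, d8, d9, d10, d11, d13} = {d5, d6, d8, d10, d11}
So ⟦guest who rolled right of d6⟧ = {d5, d6, d8, d10, d11}.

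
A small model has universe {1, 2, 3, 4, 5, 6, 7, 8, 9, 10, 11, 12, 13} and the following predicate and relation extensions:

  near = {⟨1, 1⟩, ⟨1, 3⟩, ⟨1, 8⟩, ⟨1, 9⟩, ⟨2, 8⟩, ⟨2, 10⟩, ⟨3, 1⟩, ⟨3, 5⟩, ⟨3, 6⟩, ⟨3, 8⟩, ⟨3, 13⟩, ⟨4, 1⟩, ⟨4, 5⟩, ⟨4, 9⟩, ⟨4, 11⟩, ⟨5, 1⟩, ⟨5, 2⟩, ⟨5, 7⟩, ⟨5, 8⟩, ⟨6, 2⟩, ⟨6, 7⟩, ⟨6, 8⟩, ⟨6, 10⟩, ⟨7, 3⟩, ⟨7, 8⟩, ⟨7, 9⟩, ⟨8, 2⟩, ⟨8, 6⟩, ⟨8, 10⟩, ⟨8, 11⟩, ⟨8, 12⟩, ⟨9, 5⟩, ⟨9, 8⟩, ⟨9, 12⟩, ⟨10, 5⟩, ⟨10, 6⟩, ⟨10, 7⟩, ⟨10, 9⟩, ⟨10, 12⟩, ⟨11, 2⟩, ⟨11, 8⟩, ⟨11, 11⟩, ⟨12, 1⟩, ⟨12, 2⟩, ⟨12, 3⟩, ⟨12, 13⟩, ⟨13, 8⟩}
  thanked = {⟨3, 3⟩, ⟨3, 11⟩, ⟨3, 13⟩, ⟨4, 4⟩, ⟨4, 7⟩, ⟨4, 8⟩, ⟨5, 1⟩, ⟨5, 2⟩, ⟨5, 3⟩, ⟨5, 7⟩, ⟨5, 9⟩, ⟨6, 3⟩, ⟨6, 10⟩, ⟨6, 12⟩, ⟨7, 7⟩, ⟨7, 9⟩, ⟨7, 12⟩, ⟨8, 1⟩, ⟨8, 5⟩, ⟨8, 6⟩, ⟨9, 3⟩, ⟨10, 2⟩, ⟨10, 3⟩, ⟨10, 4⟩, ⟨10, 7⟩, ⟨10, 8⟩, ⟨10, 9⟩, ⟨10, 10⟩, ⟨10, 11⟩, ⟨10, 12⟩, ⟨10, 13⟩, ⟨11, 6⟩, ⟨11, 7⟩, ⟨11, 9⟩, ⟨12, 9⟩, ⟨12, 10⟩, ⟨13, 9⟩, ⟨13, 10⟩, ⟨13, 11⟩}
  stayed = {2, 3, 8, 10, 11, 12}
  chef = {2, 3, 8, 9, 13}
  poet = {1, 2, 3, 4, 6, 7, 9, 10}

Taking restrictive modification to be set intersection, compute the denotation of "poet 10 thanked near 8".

{2, 3, 7, 9}

⟦10 thanked⟧ = {x : ⟨10, x⟩ ∈ ⟦thanked⟧} = {2, 3, 4, 7, 8, 9, 10, 11, 12, 13}
⟦near 8⟧ = {x : ⟨x, 8⟩ ∈ ⟦near⟧} = {1, 2, 3, 5, 6, 7, 9, 11, 13}
⟦poet⟧ = {1, 2, 3, 4, 6, 7, 9, 10}
… ∩ ⟦10 thanked⟧ = {1, 2, 3, 4, 6, 7, 9, 10} ∩ {2, 3, 4, 7, 8, 9, 10, 11, 12, 13} = {2, 3, 4, 7, 9, 10}
… ∩ ⟦near 8⟧ = {2, 3, 4, 7, 9, 10} ∩ {1, 2, 3, 5, 6, 7, 9, 11, 13} = {2, 3, 7, 9}
So ⟦poet 10 thanked near 8⟧ = {2, 3, 7, 9}.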